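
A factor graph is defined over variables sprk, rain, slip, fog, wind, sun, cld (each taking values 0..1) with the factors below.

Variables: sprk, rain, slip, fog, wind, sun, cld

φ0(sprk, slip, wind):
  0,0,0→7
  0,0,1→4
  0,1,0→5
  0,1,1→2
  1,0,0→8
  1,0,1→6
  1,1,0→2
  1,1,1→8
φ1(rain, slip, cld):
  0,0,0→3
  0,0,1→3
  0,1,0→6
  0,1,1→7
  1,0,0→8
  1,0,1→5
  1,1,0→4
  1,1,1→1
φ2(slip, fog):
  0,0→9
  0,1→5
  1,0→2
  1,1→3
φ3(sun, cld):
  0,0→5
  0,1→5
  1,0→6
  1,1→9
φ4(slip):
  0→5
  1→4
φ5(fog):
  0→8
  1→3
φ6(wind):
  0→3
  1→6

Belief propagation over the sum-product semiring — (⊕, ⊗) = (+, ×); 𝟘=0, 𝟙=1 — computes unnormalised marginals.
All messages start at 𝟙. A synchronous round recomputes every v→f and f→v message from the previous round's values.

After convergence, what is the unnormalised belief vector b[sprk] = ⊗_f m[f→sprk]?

init: all messages = 𝟙 over 2 values
r1 m[φ0→sprk] = [18, 24]
r1 m[φ0→slip] = [25, 17]
r1 m[φ0→wind] = [22, 20]
r1 m[φ1→rain] = [19, 18]
r1 m[φ1→slip] = [19, 18]
r1 m[φ1→cld] = [21, 16]
r1 m[φ2→slip] = [14, 5]
r1 m[φ2→fog] = [11, 8]
r1 m[φ3→sun] = [10, 15]
r1 m[φ3→cld] = [11, 14]
r1 m[φ4→slip] = [5, 4]
r1 m[φ5→fog] = [8, 3]
r1 m[φ6→wind] = [3, 6]
r1 m[sprk→φ0] = [1, 1]
r1 m[rain→φ1] = [1, 1]
r1 m[slip→φ0] = [1, 1]
r1 m[slip→φ1] = [1, 1]
r1 m[slip→φ2] = [1, 1]
r1 m[slip→φ4] = [1, 1]
r1 m[fog→φ2] = [1, 1]
r1 m[fog→φ5] = [1, 1]
r1 m[wind→φ0] = [1, 1]
r1 m[wind→φ6] = [1, 1]
r1 m[sun→φ3] = [1, 1]
r1 m[cld→φ1] = [1, 1]
r1 m[cld→φ3] = [1, 1]
r2 m[φ0→sprk] = [18, 24]
r2 m[φ0→slip] = [25, 17]
r2 m[φ0→wind] = [22, 20]
r2 m[φ1→rain] = [19, 18]
r2 m[φ1→slip] = [19, 18]
r2 m[φ1→cld] = [21, 16]
r2 m[φ2→slip] = [14, 5]
r2 m[φ2→fog] = [11, 8]
r2 m[φ3→sun] = [10, 15]
r2 m[φ3→cld] = [11, 14]
r2 m[φ4→slip] = [5, 4]
r2 m[φ5→fog] = [8, 3]
r2 m[φ6→wind] = [3, 6]
r2 m[sprk→φ0] = [1, 1]
r2 m[rain→φ1] = [1, 1]
r2 m[slip→φ0] = [1330, 360]
r2 m[slip→φ1] = [1750, 340]
r2 m[slip→φ2] = [2375, 1224]
r2 m[slip→φ4] = [6650, 1530]
r2 m[fog→φ2] = [8, 3]
r2 m[fog→φ5] = [11, 8]
r2 m[wind→φ0] = [3, 6]
r2 m[wind→φ6] = [22, 20]
r2 m[sun→φ3] = [1, 1]
r2 m[cld→φ1] = [11, 14]
r2 m[cld→φ3] = [21, 16]
r3 m[φ0→sprk] = [69570, 99240]
r3 m[φ0→slip] = [105, 81]
r3 m[φ0→wind] = [22470, 16900]
r3 m[φ1→rain] = [187010, 296220]
r3 m[φ1→slip] = [233, 222]
r3 m[φ1→cld] = [22650, 16720]
r3 m[φ2→slip] = [87, 25]
r3 m[φ2→fog] = [23823, 15547]
r3 m[φ3→sun] = [185, 270]
r3 m[φ3→cld] = [11, 14]
r3 m[φ4→slip] = [5, 4]
r3 m[φ5→fog] = [8, 3]
r3 m[φ6→wind] = [3, 6]
r3 m[sprk→φ0] = [1, 1]
r3 m[rain→φ1] = [1, 1]
r3 m[slip→φ0] = [1330, 360]
r3 m[slip→φ1] = [1750, 340]
r3 m[slip→φ2] = [2375, 1224]
r3 m[slip→φ4] = [6650, 1530]
r3 m[fog→φ2] = [8, 3]
r3 m[fog→φ5] = [11, 8]
r3 m[wind→φ0] = [3, 6]
r3 m[wind→φ6] = [22, 20]
r3 m[sun→φ3] = [1, 1]
r3 m[cld→φ1] = [11, 14]
r3 m[cld→φ3] = [21, 16]
r4 m[φ0→sprk] = [69570, 99240]
r4 m[φ0→slip] = [105, 81]
r4 m[φ0→wind] = [22470, 16900]
r4 m[φ1→rain] = [187010, 296220]
r4 m[φ1→slip] = [233, 222]
r4 m[φ1→cld] = [22650, 16720]
r4 m[φ2→slip] = [87, 25]
r4 m[φ2→fog] = [23823, 15547]
r4 m[φ3→sun] = [185, 270]
r4 m[φ3→cld] = [11, 14]
r4 m[φ4→slip] = [5, 4]
r4 m[φ5→fog] = [8, 3]
r4 m[φ6→wind] = [3, 6]
r4 m[sprk→φ0] = [1, 1]
r4 m[rain→φ1] = [1, 1]
r4 m[slip→φ0] = [101355, 22200]
r4 m[slip→φ1] = [45675, 8100]
r4 m[slip→φ2] = [122325, 71928]
r4 m[slip→φ4] = [2128455, 449550]
r4 m[fog→φ2] = [8, 3]
r4 m[fog→φ5] = [23823, 15547]
r4 m[wind→φ0] = [3, 6]
r4 m[wind→φ6] = [22470, 16900]
r4 m[sun→φ3] = [1, 1]
r4 m[cld→φ1] = [11, 14]
r4 m[cld→φ3] = [22650, 16720]
r5 m[φ0→sprk] = [5160375, 7280100]
r5 m[φ0→slip] = [105, 81]
r5 m[φ0→wind] = [1675725, 1235550]
r5 m[φ1→rain] = [4754025, 7686450]
r5 m[φ1→slip] = [233, 222]
r5 m[φ1→cld] = [583425, 430200]
r5 m[φ2→slip] = [87, 25]
r5 m[φ2→fog] = [1244781, 827409]
r5 m[φ3→sun] = [196850, 286380]
r5 m[φ3→cld] = [11, 14]
r5 m[φ4→slip] = [5, 4]
r5 m[φ5→fog] = [8, 3]
r5 m[φ6→wind] = [3, 6]
r5 m[sprk→φ0] = [1, 1]
r5 m[rain→φ1] = [1, 1]
r5 m[slip→φ0] = [101355, 22200]
r5 m[slip→φ1] = [45675, 8100]
r5 m[slip→φ2] = [122325, 71928]
r5 m[slip→φ4] = [2128455, 449550]
r5 m[fog→φ2] = [8, 3]
r5 m[fog→φ5] = [23823, 15547]
r5 m[wind→φ0] = [3, 6]
r5 m[wind→φ6] = [22470, 16900]
r5 m[sun→φ3] = [1, 1]
r5 m[cld→φ1] = [11, 14]
r5 m[cld→φ3] = [22650, 16720]
r6 m[φ0→sprk] = [5160375, 7280100]
r6 m[φ0→slip] = [105, 81]
r6 m[φ0→wind] = [1675725, 1235550]
r6 m[φ1→rain] = [4754025, 7686450]
r6 m[φ1→slip] = [233, 222]
r6 m[φ1→cld] = [583425, 430200]
r6 m[φ2→slip] = [87, 25]
r6 m[φ2→fog] = [1244781, 827409]
r6 m[φ3→sun] = [196850, 286380]
r6 m[φ3→cld] = [11, 14]
r6 m[φ4→slip] = [5, 4]
r6 m[φ5→fog] = [8, 3]
r6 m[φ6→wind] = [3, 6]
r6 m[sprk→φ0] = [1, 1]
r6 m[rain→φ1] = [1, 1]
r6 m[slip→φ0] = [101355, 22200]
r6 m[slip→φ1] = [45675, 8100]
r6 m[slip→φ2] = [122325, 71928]
r6 m[slip→φ4] = [2128455, 449550]
r6 m[fog→φ2] = [8, 3]
r6 m[fog→φ5] = [1244781, 827409]
r6 m[wind→φ0] = [3, 6]
r6 m[wind→φ6] = [1675725, 1235550]
r6 m[sun→φ3] = [1, 1]
r6 m[cld→φ1] = [11, 14]
r6 m[cld→φ3] = [583425, 430200]
r7 m[φ0→sprk] = [5160375, 7280100]
r7 m[φ0→slip] = [105, 81]
r7 m[φ0→wind] = [1675725, 1235550]
r7 m[φ1→rain] = [4754025, 7686450]
r7 m[φ1→slip] = [233, 222]
r7 m[φ1→cld] = [583425, 430200]
r7 m[φ2→slip] = [87, 25]
r7 m[φ2→fog] = [1244781, 827409]
r7 m[φ3→sun] = [5068125, 7372350]
r7 m[φ3→cld] = [11, 14]
r7 m[φ4→slip] = [5, 4]
r7 m[φ5→fog] = [8, 3]
r7 m[φ6→wind] = [3, 6]
r7 m[sprk→φ0] = [1, 1]
r7 m[rain→φ1] = [1, 1]
r7 m[slip→φ0] = [101355, 22200]
r7 m[slip→φ1] = [45675, 8100]
r7 m[slip→φ2] = [122325, 71928]
r7 m[slip→φ4] = [2128455, 449550]
r7 m[fog→φ2] = [8, 3]
r7 m[fog→φ5] = [1244781, 827409]
r7 m[wind→φ0] = [3, 6]
r7 m[wind→φ6] = [1675725, 1235550]
r7 m[sun→φ3] = [1, 1]
r7 m[cld→φ1] = [11, 14]
r7 m[cld→φ3] = [583425, 430200]
r8 m[φ0→sprk] = [5160375, 7280100]
r8 m[φ0→slip] = [105, 81]
r8 m[φ0→wind] = [1675725, 1235550]
r8 m[φ1→rain] = [4754025, 7686450]
r8 m[φ1→slip] = [233, 222]
r8 m[φ1→cld] = [583425, 430200]
r8 m[φ2→slip] = [87, 25]
r8 m[φ2→fog] = [1244781, 827409]
r8 m[φ3→sun] = [5068125, 7372350]
r8 m[φ3→cld] = [11, 14]
r8 m[φ4→slip] = [5, 4]
r8 m[φ5→fog] = [8, 3]
r8 m[φ6→wind] = [3, 6]
r8 m[sprk→φ0] = [1, 1]
r8 m[rain→φ1] = [1, 1]
r8 m[slip→φ0] = [101355, 22200]
r8 m[slip→φ1] = [45675, 8100]
r8 m[slip→φ2] = [122325, 71928]
r8 m[slip→φ4] = [2128455, 449550]
r8 m[fog→φ2] = [8, 3]
r8 m[fog→φ5] = [1244781, 827409]
r8 m[wind→φ0] = [3, 6]
r8 m[wind→φ6] = [1675725, 1235550]
r8 m[sun→φ3] = [1, 1]
r8 m[cld→φ1] = [11, 14]
r8 m[cld→φ3] = [583425, 430200]
fixed point reached at round 8
b[sprk] = ⊗ incoming = [5160375, 7280100]

b[sprk] = [5160375, 7280100]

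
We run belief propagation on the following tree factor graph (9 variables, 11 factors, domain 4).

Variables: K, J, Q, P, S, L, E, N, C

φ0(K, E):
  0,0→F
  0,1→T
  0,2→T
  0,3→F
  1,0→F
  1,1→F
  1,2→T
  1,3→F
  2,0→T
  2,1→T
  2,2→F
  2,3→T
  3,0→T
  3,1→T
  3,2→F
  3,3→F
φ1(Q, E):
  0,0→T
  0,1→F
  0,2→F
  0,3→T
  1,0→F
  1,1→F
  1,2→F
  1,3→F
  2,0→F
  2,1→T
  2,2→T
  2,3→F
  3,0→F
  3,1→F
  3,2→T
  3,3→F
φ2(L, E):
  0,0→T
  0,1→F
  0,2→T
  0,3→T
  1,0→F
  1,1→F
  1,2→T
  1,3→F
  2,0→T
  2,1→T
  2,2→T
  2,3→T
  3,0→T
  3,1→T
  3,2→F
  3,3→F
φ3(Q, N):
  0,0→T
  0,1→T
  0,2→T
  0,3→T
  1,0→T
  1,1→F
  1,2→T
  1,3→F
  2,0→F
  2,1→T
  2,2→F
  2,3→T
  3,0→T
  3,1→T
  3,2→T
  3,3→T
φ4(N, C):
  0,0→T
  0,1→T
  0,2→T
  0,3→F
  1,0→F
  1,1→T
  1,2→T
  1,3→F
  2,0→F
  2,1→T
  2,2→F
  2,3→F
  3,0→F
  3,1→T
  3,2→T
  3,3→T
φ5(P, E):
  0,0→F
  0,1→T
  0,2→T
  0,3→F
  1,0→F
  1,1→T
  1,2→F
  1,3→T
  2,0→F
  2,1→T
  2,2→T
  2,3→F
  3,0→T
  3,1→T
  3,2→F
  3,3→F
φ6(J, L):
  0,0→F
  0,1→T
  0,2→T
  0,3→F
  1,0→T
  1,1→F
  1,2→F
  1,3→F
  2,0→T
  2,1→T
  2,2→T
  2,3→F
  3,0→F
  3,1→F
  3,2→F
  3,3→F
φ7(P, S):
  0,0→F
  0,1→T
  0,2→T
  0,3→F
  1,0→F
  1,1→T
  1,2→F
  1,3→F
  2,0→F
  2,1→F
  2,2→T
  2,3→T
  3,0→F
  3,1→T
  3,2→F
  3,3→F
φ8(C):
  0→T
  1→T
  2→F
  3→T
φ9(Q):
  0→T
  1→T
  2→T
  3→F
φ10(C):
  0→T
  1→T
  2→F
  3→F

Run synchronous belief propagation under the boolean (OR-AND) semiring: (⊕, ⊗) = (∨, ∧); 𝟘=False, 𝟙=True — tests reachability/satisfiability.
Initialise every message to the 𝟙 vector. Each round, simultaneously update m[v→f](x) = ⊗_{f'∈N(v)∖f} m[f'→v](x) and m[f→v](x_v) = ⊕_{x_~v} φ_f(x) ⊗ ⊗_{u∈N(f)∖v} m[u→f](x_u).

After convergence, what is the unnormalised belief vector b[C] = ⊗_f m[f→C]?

init: all messages = 𝟙 over 4 values
r1 m[φ0→K] = [T, T, T, T]
r1 m[φ0→E] = [T, T, T, T]
r1 m[φ1→Q] = [T, F, T, T]
r1 m[φ1→E] = [T, T, T, T]
r1 m[φ2→L] = [T, T, T, T]
r1 m[φ2→E] = [T, T, T, T]
r1 m[φ3→Q] = [T, T, T, T]
r1 m[φ3→N] = [T, T, T, T]
r1 m[φ4→N] = [T, T, T, T]
r1 m[φ4→C] = [T, T, T, T]
r1 m[φ5→P] = [T, T, T, T]
r1 m[φ5→E] = [T, T, T, T]
r1 m[φ6→J] = [T, T, T, F]
r1 m[φ6→L] = [T, T, T, F]
r1 m[φ7→P] = [T, T, T, T]
r1 m[φ7→S] = [F, T, T, T]
r1 m[φ8→C] = [T, T, F, T]
r1 m[φ9→Q] = [T, T, T, F]
r1 m[φ10→C] = [T, T, F, F]
r1 m[K→φ0] = [T, T, T, T]
r1 m[J→φ6] = [T, T, T, T]
r1 m[Q→φ1] = [T, T, T, T]
r1 m[Q→φ3] = [T, T, T, T]
r1 m[Q→φ9] = [T, T, T, T]
r1 m[P→φ5] = [T, T, T, T]
r1 m[P→φ7] = [T, T, T, T]
r1 m[S→φ7] = [T, T, T, T]
r1 m[L→φ2] = [T, T, T, T]
r1 m[L→φ6] = [T, T, T, T]
r1 m[E→φ0] = [T, T, T, T]
r1 m[E→φ1] = [T, T, T, T]
r1 m[E→φ2] = [T, T, T, T]
r1 m[E→φ5] = [T, T, T, T]
r1 m[N→φ3] = [T, T, T, T]
r1 m[N→φ4] = [T, T, T, T]
r1 m[C→φ4] = [T, T, T, T]
r1 m[C→φ8] = [T, T, T, T]
r1 m[C→φ10] = [T, T, T, T]
r2 m[φ0→K] = [T, T, T, T]
r2 m[φ0→E] = [T, T, T, T]
r2 m[φ1→Q] = [T, F, T, T]
r2 m[φ1→E] = [T, T, T, T]
r2 m[φ2→L] = [T, T, T, T]
r2 m[φ2→E] = [T, T, T, T]
r2 m[φ3→Q] = [T, T, T, T]
r2 m[φ3→N] = [T, T, T, T]
r2 m[φ4→N] = [T, T, T, T]
r2 m[φ4→C] = [T, T, T, T]
r2 m[φ5→P] = [T, T, T, T]
r2 m[φ5→E] = [T, T, T, T]
r2 m[φ6→J] = [T, T, T, F]
r2 m[φ6→L] = [T, T, T, F]
r2 m[φ7→P] = [T, T, T, T]
r2 m[φ7→S] = [F, T, T, T]
r2 m[φ8→C] = [T, T, F, T]
r2 m[φ9→Q] = [T, T, T, F]
r2 m[φ10→C] = [T, T, F, F]
r2 m[K→φ0] = [T, T, T, T]
r2 m[J→φ6] = [T, T, T, T]
r2 m[Q→φ1] = [T, T, T, F]
r2 m[Q→φ3] = [T, F, T, F]
r2 m[Q→φ9] = [T, F, T, T]
r2 m[P→φ5] = [T, T, T, T]
r2 m[P→φ7] = [T, T, T, T]
r2 m[S→φ7] = [T, T, T, T]
r2 m[L→φ2] = [T, T, T, F]
r2 m[L→φ6] = [T, T, T, T]
r2 m[E→φ0] = [T, T, T, T]
r2 m[E→φ1] = [T, T, T, T]
r2 m[E→φ2] = [T, T, T, T]
r2 m[E→φ5] = [T, T, T, T]
r2 m[N→φ3] = [T, T, T, T]
r2 m[N→φ4] = [T, T, T, T]
r2 m[C→φ4] = [T, T, F, F]
r2 m[C→φ8] = [T, T, F, F]
r2 m[C→φ10] = [T, T, F, T]
r3 m[φ0→K] = [T, T, T, T]
r3 m[φ0→E] = [T, T, T, T]
r3 m[φ1→Q] = [T, F, T, T]
r3 m[φ1→E] = [T, T, T, T]
r3 m[φ2→L] = [T, T, T, T]
r3 m[φ2→E] = [T, T, T, T]
r3 m[φ3→Q] = [T, T, T, T]
r3 m[φ3→N] = [T, T, T, T]
r3 m[φ4→N] = [T, T, T, T]
r3 m[φ4→C] = [T, T, T, T]
r3 m[φ5→P] = [T, T, T, T]
r3 m[φ5→E] = [T, T, T, T]
r3 m[φ6→J] = [T, T, T, F]
r3 m[φ6→L] = [T, T, T, F]
r3 m[φ7→P] = [T, T, T, T]
r3 m[φ7→S] = [F, T, T, T]
r3 m[φ8→C] = [T, T, F, T]
r3 m[φ9→Q] = [T, T, T, F]
r3 m[φ10→C] = [T, T, F, F]
r3 m[K→φ0] = [T, T, T, T]
r3 m[J→φ6] = [T, T, T, T]
r3 m[Q→φ1] = [T, T, T, F]
r3 m[Q→φ3] = [T, F, T, F]
r3 m[Q→φ9] = [T, F, T, T]
r3 m[P→φ5] = [T, T, T, T]
r3 m[P→φ7] = [T, T, T, T]
r3 m[S→φ7] = [T, T, T, T]
r3 m[L→φ2] = [T, T, T, F]
r3 m[L→φ6] = [T, T, T, T]
r3 m[E→φ0] = [T, T, T, T]
r3 m[E→φ1] = [T, T, T, T]
r3 m[E→φ2] = [T, T, T, T]
r3 m[E→φ5] = [T, T, T, T]
r3 m[N→φ3] = [T, T, T, T]
r3 m[N→φ4] = [T, T, T, T]
r3 m[C→φ4] = [T, T, F, F]
r3 m[C→φ8] = [T, T, F, F]
r3 m[C→φ10] = [T, T, F, T]
fixed point reached at round 3
b[C] = ⊗ incoming = [T, T, F, F]

b[C] = [T, T, F, F]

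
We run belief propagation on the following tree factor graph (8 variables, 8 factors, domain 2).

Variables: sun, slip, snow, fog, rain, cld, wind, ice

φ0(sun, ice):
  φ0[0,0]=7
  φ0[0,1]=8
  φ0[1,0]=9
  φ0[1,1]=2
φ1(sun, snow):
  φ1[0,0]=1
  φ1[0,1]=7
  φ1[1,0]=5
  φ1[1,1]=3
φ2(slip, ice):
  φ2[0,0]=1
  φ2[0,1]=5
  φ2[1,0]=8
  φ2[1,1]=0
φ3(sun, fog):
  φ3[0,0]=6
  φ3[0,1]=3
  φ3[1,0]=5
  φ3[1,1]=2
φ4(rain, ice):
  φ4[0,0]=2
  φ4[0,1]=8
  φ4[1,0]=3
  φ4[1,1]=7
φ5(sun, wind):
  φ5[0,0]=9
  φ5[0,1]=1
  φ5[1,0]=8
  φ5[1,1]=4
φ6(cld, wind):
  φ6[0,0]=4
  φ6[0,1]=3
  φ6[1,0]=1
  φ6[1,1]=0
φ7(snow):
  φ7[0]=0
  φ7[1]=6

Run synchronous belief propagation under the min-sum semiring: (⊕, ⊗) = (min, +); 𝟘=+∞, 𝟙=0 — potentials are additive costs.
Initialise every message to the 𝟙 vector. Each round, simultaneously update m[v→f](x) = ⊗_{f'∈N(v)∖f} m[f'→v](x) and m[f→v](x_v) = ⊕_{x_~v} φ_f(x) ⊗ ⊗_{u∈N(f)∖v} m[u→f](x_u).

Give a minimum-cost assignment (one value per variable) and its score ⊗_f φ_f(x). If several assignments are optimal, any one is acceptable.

init: all messages = 𝟙 over 2 values
r1 m[φ0→sun] = [7, 2]
r1 m[φ0→ice] = [7, 2]
r1 m[φ1→sun] = [1, 3]
r1 m[φ1→snow] = [1, 3]
r1 m[φ2→slip] = [1, 0]
r1 m[φ2→ice] = [1, 0]
r1 m[φ3→sun] = [3, 2]
r1 m[φ3→fog] = [5, 2]
r1 m[φ4→rain] = [2, 3]
r1 m[φ4→ice] = [2, 7]
r1 m[φ5→sun] = [1, 4]
r1 m[φ5→wind] = [8, 1]
r1 m[φ6→cld] = [3, 0]
r1 m[φ6→wind] = [1, 0]
r1 m[φ7→snow] = [0, 6]
r1 m[sun→φ0] = [0, 0]
r1 m[sun→φ1] = [0, 0]
r1 m[sun→φ3] = [0, 0]
r1 m[sun→φ5] = [0, 0]
r1 m[slip→φ2] = [0, 0]
r1 m[snow→φ1] = [0, 0]
r1 m[snow→φ7] = [0, 0]
r1 m[fog→φ3] = [0, 0]
r1 m[rain→φ4] = [0, 0]
r1 m[cld→φ6] = [0, 0]
r1 m[wind→φ5] = [0, 0]
r1 m[wind→φ6] = [0, 0]
r1 m[ice→φ0] = [0, 0]
r1 m[ice→φ2] = [0, 0]
r1 m[ice→φ4] = [0, 0]
r2 m[φ0→sun] = [7, 2]
r2 m[φ0→ice] = [7, 2]
r2 m[φ1→sun] = [1, 3]
r2 m[φ1→snow] = [1, 3]
r2 m[φ2→slip] = [1, 0]
r2 m[φ2→ice] = [1, 0]
r2 m[φ3→sun] = [3, 2]
r2 m[φ3→fog] = [5, 2]
r2 m[φ4→rain] = [2, 3]
r2 m[φ4→ice] = [2, 7]
r2 m[φ5→sun] = [1, 4]
r2 m[φ5→wind] = [8, 1]
r2 m[φ6→cld] = [3, 0]
r2 m[φ6→wind] = [1, 0]
r2 m[φ7→snow] = [0, 6]
r2 m[sun→φ0] = [5, 9]
r2 m[sun→φ1] = [11, 8]
r2 m[sun→φ3] = [9, 9]
r2 m[sun→φ5] = [11, 7]
r2 m[slip→φ2] = [0, 0]
r2 m[snow→φ1] = [0, 6]
r2 m[snow→φ7] = [1, 3]
r2 m[fog→φ3] = [0, 0]
r2 m[rain→φ4] = [0, 0]
r2 m[cld→φ6] = [0, 0]
r2 m[wind→φ5] = [1, 0]
r2 m[wind→φ6] = [8, 1]
r2 m[ice→φ0] = [3, 7]
r2 m[ice→φ2] = [9, 9]
r2 m[ice→φ4] = [8, 2]
r3 m[φ0→sun] = [10, 9]
r3 m[φ0→ice] = [12, 11]
r3 m[φ1→sun] = [1, 5]
r3 m[φ1→snow] = [12, 11]
r3 m[φ2→slip] = [10, 9]
r3 m[φ2→ice] = [1, 0]
r3 m[φ3→sun] = [3, 2]
r3 m[φ3→fog] = [14, 11]
r3 m[φ4→rain] = [10, 9]
r3 m[φ4→ice] = [2, 7]
r3 m[φ5→sun] = [1, 4]
r3 m[φ5→wind] = [15, 11]
r3 m[φ6→cld] = [4, 1]
r3 m[φ6→wind] = [1, 0]
r3 m[φ7→snow] = [0, 6]
r3 m[sun→φ0] = [5, 9]
r3 m[sun→φ1] = [11, 8]
r3 m[sun→φ3] = [9, 9]
r3 m[sun→φ5] = [11, 7]
r3 m[slip→φ2] = [0, 0]
r3 m[snow→φ1] = [0, 6]
r3 m[snow→φ7] = [1, 3]
r3 m[fog→φ3] = [0, 0]
r3 m[rain→φ4] = [0, 0]
r3 m[cld→φ6] = [0, 0]
r3 m[wind→φ5] = [1, 0]
r3 m[wind→φ6] = [8, 1]
r3 m[ice→φ0] = [3, 7]
r3 m[ice→φ2] = [9, 9]
r3 m[ice→φ4] = [8, 2]
r4 m[φ0→sun] = [10, 9]
r4 m[φ0→ice] = [12, 11]
r4 m[φ1→sun] = [1, 5]
r4 m[φ1→snow] = [12, 11]
r4 m[φ2→slip] = [10, 9]
r4 m[φ2→ice] = [1, 0]
r4 m[φ3→sun] = [3, 2]
r4 m[φ3→fog] = [14, 11]
r4 m[φ4→rain] = [10, 9]
r4 m[φ4→ice] = [2, 7]
r4 m[φ5→sun] = [1, 4]
r4 m[φ5→wind] = [15, 11]
r4 m[φ6→cld] = [4, 1]
r4 m[φ6→wind] = [1, 0]
r4 m[φ7→snow] = [0, 6]
r4 m[sun→φ0] = [5, 11]
r4 m[sun→φ1] = [14, 15]
r4 m[sun→φ3] = [12, 18]
r4 m[sun→φ5] = [14, 16]
r4 m[slip→φ2] = [0, 0]
r4 m[snow→φ1] = [0, 6]
r4 m[snow→φ7] = [12, 11]
r4 m[fog→φ3] = [0, 0]
r4 m[rain→φ4] = [0, 0]
r4 m[cld→φ6] = [0, 0]
r4 m[wind→φ5] = [1, 0]
r4 m[wind→φ6] = [15, 11]
r4 m[ice→φ0] = [3, 7]
r4 m[ice→φ2] = [14, 18]
r4 m[ice→φ4] = [13, 11]
r5 m[φ0→sun] = [10, 9]
r5 m[φ0→ice] = [12, 13]
r5 m[φ1→sun] = [1, 5]
r5 m[φ1→snow] = [15, 18]
r5 m[φ2→slip] = [15, 18]
r5 m[φ2→ice] = [1, 0]
r5 m[φ3→sun] = [3, 2]
r5 m[φ3→fog] = [18, 15]
r5 m[φ4→rain] = [15, 16]
r5 m[φ4→ice] = [2, 7]
r5 m[φ5→sun] = [1, 4]
r5 m[φ5→wind] = [23, 15]
r5 m[φ6→cld] = [14, 11]
r5 m[φ6→wind] = [1, 0]
r5 m[φ7→snow] = [0, 6]
r5 m[sun→φ0] = [5, 11]
r5 m[sun→φ1] = [14, 15]
r5 m[sun→φ3] = [12, 18]
r5 m[sun→φ5] = [14, 16]
r5 m[slip→φ2] = [0, 0]
r5 m[snow→φ1] = [0, 6]
r5 m[snow→φ7] = [12, 11]
r5 m[fog→φ3] = [0, 0]
r5 m[rain→φ4] = [0, 0]
r5 m[cld→φ6] = [0, 0]
r5 m[wind→φ5] = [1, 0]
r5 m[wind→φ6] = [15, 11]
r5 m[ice→φ0] = [3, 7]
r5 m[ice→φ2] = [14, 18]
r5 m[ice→φ4] = [13, 11]
r6 m[φ0→sun] = [10, 9]
r6 m[φ0→ice] = [12, 13]
r6 m[φ1→sun] = [1, 5]
r6 m[φ1→snow] = [15, 18]
r6 m[φ2→slip] = [15, 18]
r6 m[φ2→ice] = [1, 0]
r6 m[φ3→sun] = [3, 2]
r6 m[φ3→fog] = [18, 15]
r6 m[φ4→rain] = [15, 16]
r6 m[φ4→ice] = [2, 7]
r6 m[φ5→sun] = [1, 4]
r6 m[φ5→wind] = [23, 15]
r6 m[φ6→cld] = [14, 11]
r6 m[φ6→wind] = [1, 0]
r6 m[φ7→snow] = [0, 6]
r6 m[sun→φ0] = [5, 11]
r6 m[sun→φ1] = [14, 15]
r6 m[sun→φ3] = [12, 18]
r6 m[sun→φ5] = [14, 16]
r6 m[slip→φ2] = [0, 0]
r6 m[snow→φ1] = [0, 6]
r6 m[snow→φ7] = [15, 18]
r6 m[fog→φ3] = [0, 0]
r6 m[rain→φ4] = [0, 0]
r6 m[cld→φ6] = [0, 0]
r6 m[wind→φ5] = [1, 0]
r6 m[wind→φ6] = [23, 15]
r6 m[ice→φ0] = [3, 7]
r6 m[ice→φ2] = [14, 20]
r6 m[ice→φ4] = [13, 13]
r7 m[φ0→sun] = [10, 9]
r7 m[φ0→ice] = [12, 13]
r7 m[φ1→sun] = [1, 5]
r7 m[φ1→snow] = [15, 18]
r7 m[φ2→slip] = [15, 20]
r7 m[φ2→ice] = [1, 0]
r7 m[φ3→sun] = [3, 2]
r7 m[φ3→fog] = [18, 15]
r7 m[φ4→rain] = [15, 16]
r7 m[φ4→ice] = [2, 7]
r7 m[φ5→sun] = [1, 4]
r7 m[φ5→wind] = [23, 15]
r7 m[φ6→cld] = [18, 15]
r7 m[φ6→wind] = [1, 0]
r7 m[φ7→snow] = [0, 6]
r7 m[sun→φ0] = [5, 11]
r7 m[sun→φ1] = [14, 15]
r7 m[sun→φ3] = [12, 18]
r7 m[sun→φ5] = [14, 16]
r7 m[slip→φ2] = [0, 0]
r7 m[snow→φ1] = [0, 6]
r7 m[snow→φ7] = [15, 18]
r7 m[fog→φ3] = [0, 0]
r7 m[rain→φ4] = [0, 0]
r7 m[cld→φ6] = [0, 0]
r7 m[wind→φ5] = [1, 0]
r7 m[wind→φ6] = [23, 15]
r7 m[ice→φ0] = [3, 7]
r7 m[ice→φ2] = [14, 20]
r7 m[ice→φ4] = [13, 13]
r8 m[φ0→sun] = [10, 9]
r8 m[φ0→ice] = [12, 13]
r8 m[φ1→sun] = [1, 5]
r8 m[φ1→snow] = [15, 18]
r8 m[φ2→slip] = [15, 20]
r8 m[φ2→ice] = [1, 0]
r8 m[φ3→sun] = [3, 2]
r8 m[φ3→fog] = [18, 15]
r8 m[φ4→rain] = [15, 16]
r8 m[φ4→ice] = [2, 7]
r8 m[φ5→sun] = [1, 4]
r8 m[φ5→wind] = [23, 15]
r8 m[φ6→cld] = [18, 15]
r8 m[φ6→wind] = [1, 0]
r8 m[φ7→snow] = [0, 6]
r8 m[sun→φ0] = [5, 11]
r8 m[sun→φ1] = [14, 15]
r8 m[sun→φ3] = [12, 18]
r8 m[sun→φ5] = [14, 16]
r8 m[slip→φ2] = [0, 0]
r8 m[snow→φ1] = [0, 6]
r8 m[snow→φ7] = [15, 18]
r8 m[fog→φ3] = [0, 0]
r8 m[rain→φ4] = [0, 0]
r8 m[cld→φ6] = [0, 0]
r8 m[wind→φ5] = [1, 0]
r8 m[wind→φ6] = [23, 15]
r8 m[ice→φ0] = [3, 7]
r8 m[ice→φ2] = [14, 20]
r8 m[ice→φ4] = [13, 13]
fixed point reached at round 8
traceback from sun: (sun=0, slip=0, snow=0, fog=1, rain=0, cld=1, wind=1, ice=0), score=15

assignment: (sun=0, slip=0, snow=0, fog=1, rain=0, cld=1, wind=1, ice=0); score = 15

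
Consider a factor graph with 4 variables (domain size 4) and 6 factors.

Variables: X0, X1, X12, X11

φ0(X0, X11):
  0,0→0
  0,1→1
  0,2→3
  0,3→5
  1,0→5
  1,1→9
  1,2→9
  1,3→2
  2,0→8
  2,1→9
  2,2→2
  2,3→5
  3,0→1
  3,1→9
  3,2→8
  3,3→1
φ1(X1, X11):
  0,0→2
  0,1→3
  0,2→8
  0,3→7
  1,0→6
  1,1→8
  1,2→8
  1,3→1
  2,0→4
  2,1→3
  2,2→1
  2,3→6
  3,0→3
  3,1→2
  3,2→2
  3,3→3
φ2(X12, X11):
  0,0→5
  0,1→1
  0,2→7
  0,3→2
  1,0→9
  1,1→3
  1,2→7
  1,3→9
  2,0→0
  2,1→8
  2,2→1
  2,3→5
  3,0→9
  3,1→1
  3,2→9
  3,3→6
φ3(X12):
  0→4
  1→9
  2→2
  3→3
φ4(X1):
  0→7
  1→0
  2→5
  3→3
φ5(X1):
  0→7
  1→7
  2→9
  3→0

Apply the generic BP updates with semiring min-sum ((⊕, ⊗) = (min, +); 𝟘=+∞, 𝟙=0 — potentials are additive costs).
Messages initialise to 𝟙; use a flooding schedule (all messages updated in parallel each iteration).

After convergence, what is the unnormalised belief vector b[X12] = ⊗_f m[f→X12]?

init: all messages = 𝟙 over 4 values
r1 m[φ0→X0] = [0, 2, 2, 1]
r1 m[φ0→X11] = [0, 1, 2, 1]
r1 m[φ1→X1] = [2, 1, 1, 2]
r1 m[φ1→X11] = [2, 2, 1, 1]
r1 m[φ2→X12] = [1, 3, 0, 1]
r1 m[φ2→X11] = [0, 1, 1, 2]
r1 m[φ3→X12] = [4, 9, 2, 3]
r1 m[φ4→X1] = [7, 0, 5, 3]
r1 m[φ5→X1] = [7, 7, 9, 0]
r1 m[X0→φ0] = [0, 0, 0, 0]
r1 m[X1→φ1] = [0, 0, 0, 0]
r1 m[X1→φ4] = [0, 0, 0, 0]
r1 m[X1→φ5] = [0, 0, 0, 0]
r1 m[X12→φ2] = [0, 0, 0, 0]
r1 m[X12→φ3] = [0, 0, 0, 0]
r1 m[X11→φ0] = [0, 0, 0, 0]
r1 m[X11→φ1] = [0, 0, 0, 0]
r1 m[X11→φ2] = [0, 0, 0, 0]
r2 m[φ0→X0] = [0, 2, 2, 1]
r2 m[φ0→X11] = [0, 1, 2, 1]
r2 m[φ1→X1] = [2, 1, 1, 2]
r2 m[φ1→X11] = [2, 2, 1, 1]
r2 m[φ2→X12] = [1, 3, 0, 1]
r2 m[φ2→X11] = [0, 1, 1, 2]
r2 m[φ3→X12] = [4, 9, 2, 3]
r2 m[φ4→X1] = [7, 0, 5, 3]
r2 m[φ5→X1] = [7, 7, 9, 0]
r2 m[X0→φ0] = [0, 0, 0, 0]
r2 m[X1→φ1] = [14, 7, 14, 3]
r2 m[X1→φ4] = [9, 8, 10, 2]
r2 m[X1→φ5] = [9, 1, 6, 5]
r2 m[X12→φ2] = [4, 9, 2, 3]
r2 m[X12→φ3] = [1, 3, 0, 1]
r2 m[X11→φ0] = [2, 3, 2, 3]
r2 m[X11→φ1] = [0, 2, 3, 3]
r2 m[X11→φ2] = [2, 3, 3, 2]
r3 m[φ0→X0] = [2, 5, 4, 3]
r3 m[φ0→X11] = [0, 1, 2, 1]
r3 m[φ1→X1] = [2, 4, 4, 3]
r3 m[φ1→X11] = [6, 5, 5, 6]
r3 m[φ2→X12] = [4, 6, 2, 4]
r3 m[φ2→X11] = [2, 4, 3, 6]
r3 m[φ3→X12] = [4, 9, 2, 3]
r3 m[φ4→X1] = [7, 0, 5, 3]
r3 m[φ5→X1] = [7, 7, 9, 0]
r3 m[X0→φ0] = [0, 0, 0, 0]
r3 m[X1→φ1] = [14, 7, 14, 3]
r3 m[X1→φ4] = [9, 8, 10, 2]
r3 m[X1→φ5] = [9, 1, 6, 5]
r3 m[X12→φ2] = [4, 9, 2, 3]
r3 m[X12→φ3] = [1, 3, 0, 1]
r3 m[X11→φ0] = [2, 3, 2, 3]
r3 m[X11→φ1] = [0, 2, 3, 3]
r3 m[X11→φ2] = [2, 3, 3, 2]
r4 m[φ0→X0] = [2, 5, 4, 3]
r4 m[φ0→X11] = [0, 1, 2, 1]
r4 m[φ1→X1] = [2, 4, 4, 3]
r4 m[φ1→X11] = [6, 5, 5, 6]
r4 m[φ2→X12] = [4, 6, 2, 4]
r4 m[φ2→X11] = [2, 4, 3, 6]
r4 m[φ3→X12] = [4, 9, 2, 3]
r4 m[φ4→X1] = [7, 0, 5, 3]
r4 m[φ5→X1] = [7, 7, 9, 0]
r4 m[X0→φ0] = [0, 0, 0, 0]
r4 m[X1→φ1] = [14, 7, 14, 3]
r4 m[X1→φ4] = [9, 11, 13, 3]
r4 m[X1→φ5] = [9, 4, 9, 6]
r4 m[X12→φ2] = [4, 9, 2, 3]
r4 m[X12→φ3] = [4, 6, 2, 4]
r4 m[X11→φ0] = [8, 9, 8, 12]
r4 m[X11→φ1] = [2, 5, 5, 7]
r4 m[X11→φ2] = [6, 6, 7, 7]
r5 m[φ0→X0] = [8, 13, 10, 9]
r5 m[φ0→X11] = [0, 1, 2, 1]
r5 m[φ1→X1] = [4, 8, 6, 5]
r5 m[φ1→X11] = [6, 5, 5, 6]
r5 m[φ2→X12] = [7, 9, 6, 7]
r5 m[φ2→X11] = [2, 4, 3, 6]
r5 m[φ3→X12] = [4, 9, 2, 3]
r5 m[φ4→X1] = [7, 0, 5, 3]
r5 m[φ5→X1] = [7, 7, 9, 0]
r5 m[X0→φ0] = [0, 0, 0, 0]
r5 m[X1→φ1] = [14, 7, 14, 3]
r5 m[X1→φ4] = [9, 11, 13, 3]
r5 m[X1→φ5] = [9, 4, 9, 6]
r5 m[X12→φ2] = [4, 9, 2, 3]
r5 m[X12→φ3] = [4, 6, 2, 4]
r5 m[X11→φ0] = [8, 9, 8, 12]
r5 m[X11→φ1] = [2, 5, 5, 7]
r5 m[X11→φ2] = [6, 6, 7, 7]
r6 m[φ0→X0] = [8, 13, 10, 9]
r6 m[φ0→X11] = [0, 1, 2, 1]
r6 m[φ1→X1] = [4, 8, 6, 5]
r6 m[φ1→X11] = [6, 5, 5, 6]
r6 m[φ2→X12] = [7, 9, 6, 7]
r6 m[φ2→X11] = [2, 4, 3, 6]
r6 m[φ3→X12] = [4, 9, 2, 3]
r6 m[φ4→X1] = [7, 0, 5, 3]
r6 m[φ5→X1] = [7, 7, 9, 0]
r6 m[X0→φ0] = [0, 0, 0, 0]
r6 m[X1→φ1] = [14, 7, 14, 3]
r6 m[X1→φ4] = [11, 15, 15, 5]
r6 m[X1→φ5] = [11, 8, 11, 8]
r6 m[X12→φ2] = [4, 9, 2, 3]
r6 m[X12→φ3] = [7, 9, 6, 7]
r6 m[X11→φ0] = [8, 9, 8, 12]
r6 m[X11→φ1] = [2, 5, 5, 7]
r6 m[X11→φ2] = [6, 6, 7, 7]
r7 m[φ0→X0] = [8, 13, 10, 9]
r7 m[φ0→X11] = [0, 1, 2, 1]
r7 m[φ1→X1] = [4, 8, 6, 5]
r7 m[φ1→X11] = [6, 5, 5, 6]
r7 m[φ2→X12] = [7, 9, 6, 7]
r7 m[φ2→X11] = [2, 4, 3, 6]
r7 m[φ3→X12] = [4, 9, 2, 3]
r7 m[φ4→X1] = [7, 0, 5, 3]
r7 m[φ5→X1] = [7, 7, 9, 0]
r7 m[X0→φ0] = [0, 0, 0, 0]
r7 m[X1→φ1] = [14, 7, 14, 3]
r7 m[X1→φ4] = [11, 15, 15, 5]
r7 m[X1→φ5] = [11, 8, 11, 8]
r7 m[X12→φ2] = [4, 9, 2, 3]
r7 m[X12→φ3] = [7, 9, 6, 7]
r7 m[X11→φ0] = [8, 9, 8, 12]
r7 m[X11→φ1] = [2, 5, 5, 7]
r7 m[X11→φ2] = [6, 6, 7, 7]
fixed point reached at round 7
b[X12] = ⊗ incoming = [11, 18, 8, 10]

b[X12] = [11, 18, 8, 10]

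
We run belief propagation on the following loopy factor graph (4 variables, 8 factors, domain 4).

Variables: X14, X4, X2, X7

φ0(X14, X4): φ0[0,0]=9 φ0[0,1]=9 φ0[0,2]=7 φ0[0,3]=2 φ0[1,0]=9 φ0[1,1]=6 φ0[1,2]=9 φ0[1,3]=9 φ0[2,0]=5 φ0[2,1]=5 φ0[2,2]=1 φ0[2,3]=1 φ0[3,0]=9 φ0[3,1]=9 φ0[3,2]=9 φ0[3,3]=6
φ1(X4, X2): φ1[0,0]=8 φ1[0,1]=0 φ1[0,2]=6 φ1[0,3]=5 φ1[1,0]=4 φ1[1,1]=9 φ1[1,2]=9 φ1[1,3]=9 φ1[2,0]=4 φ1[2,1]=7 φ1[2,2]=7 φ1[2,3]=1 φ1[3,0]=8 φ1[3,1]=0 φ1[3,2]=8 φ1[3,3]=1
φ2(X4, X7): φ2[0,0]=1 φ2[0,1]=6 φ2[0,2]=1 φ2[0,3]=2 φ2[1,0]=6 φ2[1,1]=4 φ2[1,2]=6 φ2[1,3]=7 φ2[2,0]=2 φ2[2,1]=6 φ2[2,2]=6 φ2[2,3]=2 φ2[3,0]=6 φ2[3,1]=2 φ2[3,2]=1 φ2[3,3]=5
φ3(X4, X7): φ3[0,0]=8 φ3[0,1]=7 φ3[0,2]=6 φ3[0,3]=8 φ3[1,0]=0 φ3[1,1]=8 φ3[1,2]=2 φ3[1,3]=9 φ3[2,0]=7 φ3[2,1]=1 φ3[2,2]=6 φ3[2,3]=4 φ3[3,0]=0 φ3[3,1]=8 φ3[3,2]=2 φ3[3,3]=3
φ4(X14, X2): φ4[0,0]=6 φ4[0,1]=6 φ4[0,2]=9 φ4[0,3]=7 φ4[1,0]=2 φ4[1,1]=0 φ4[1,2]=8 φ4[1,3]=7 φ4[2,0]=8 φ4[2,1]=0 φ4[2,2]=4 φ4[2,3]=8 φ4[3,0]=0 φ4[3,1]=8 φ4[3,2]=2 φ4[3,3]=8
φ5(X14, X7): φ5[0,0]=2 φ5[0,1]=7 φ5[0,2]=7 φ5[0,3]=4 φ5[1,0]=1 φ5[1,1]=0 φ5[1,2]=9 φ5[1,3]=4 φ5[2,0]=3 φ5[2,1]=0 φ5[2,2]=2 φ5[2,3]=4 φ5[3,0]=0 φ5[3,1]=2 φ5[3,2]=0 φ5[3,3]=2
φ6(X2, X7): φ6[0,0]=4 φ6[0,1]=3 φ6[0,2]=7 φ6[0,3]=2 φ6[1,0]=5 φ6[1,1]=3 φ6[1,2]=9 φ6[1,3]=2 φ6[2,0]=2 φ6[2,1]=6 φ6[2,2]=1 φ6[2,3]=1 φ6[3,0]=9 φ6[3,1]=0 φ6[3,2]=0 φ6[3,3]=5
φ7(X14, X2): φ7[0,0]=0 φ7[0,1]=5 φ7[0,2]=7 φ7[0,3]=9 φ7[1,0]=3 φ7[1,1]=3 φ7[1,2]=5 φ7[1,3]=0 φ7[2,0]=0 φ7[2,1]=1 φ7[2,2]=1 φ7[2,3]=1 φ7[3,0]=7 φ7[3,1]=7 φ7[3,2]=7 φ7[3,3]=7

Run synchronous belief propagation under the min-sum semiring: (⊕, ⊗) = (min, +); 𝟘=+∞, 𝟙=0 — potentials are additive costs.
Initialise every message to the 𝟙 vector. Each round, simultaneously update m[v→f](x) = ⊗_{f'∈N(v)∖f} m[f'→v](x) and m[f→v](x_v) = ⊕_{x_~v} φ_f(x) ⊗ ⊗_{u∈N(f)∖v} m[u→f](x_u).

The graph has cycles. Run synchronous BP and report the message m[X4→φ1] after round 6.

message @ round 6 = [42, 43, 33, 37]

init: all messages = 𝟙 over 4 values
r1 m[φ0→X14] = [2, 6, 1, 6]
r1 m[φ0→X4] = [5, 5, 1, 1]
r1 m[φ1→X4] = [0, 4, 1, 0]
r1 m[φ1→X2] = [4, 0, 6, 1]
r1 m[φ2→X4] = [1, 4, 2, 1]
r1 m[φ2→X7] = [1, 2, 1, 2]
r1 m[φ3→X4] = [6, 0, 1, 0]
r1 m[φ3→X7] = [0, 1, 2, 3]
r1 m[φ4→X14] = [6, 0, 0, 0]
r1 m[φ4→X2] = [0, 0, 2, 7]
r1 m[φ5→X14] = [2, 0, 0, 0]
r1 m[φ5→X7] = [0, 0, 0, 2]
r1 m[φ6→X2] = [2, 2, 1, 0]
r1 m[φ6→X7] = [2, 0, 0, 1]
r1 m[φ7→X14] = [0, 0, 0, 7]
r1 m[φ7→X2] = [0, 1, 1, 0]
r1 m[X14→φ0] = [0, 0, 0, 0]
r1 m[X14→φ4] = [0, 0, 0, 0]
r1 m[X14→φ5] = [0, 0, 0, 0]
r1 m[X14→φ7] = [0, 0, 0, 0]
r1 m[X4→φ0] = [0, 0, 0, 0]
r1 m[X4→φ1] = [0, 0, 0, 0]
r1 m[X4→φ2] = [0, 0, 0, 0]
r1 m[X4→φ3] = [0, 0, 0, 0]
r1 m[X2→φ1] = [0, 0, 0, 0]
r1 m[X2→φ4] = [0, 0, 0, 0]
r1 m[X2→φ6] = [0, 0, 0, 0]
r1 m[X2→φ7] = [0, 0, 0, 0]
r1 m[X7→φ2] = [0, 0, 0, 0]
r1 m[X7→φ3] = [0, 0, 0, 0]
r1 m[X7→φ5] = [0, 0, 0, 0]
r1 m[X7→φ6] = [0, 0, 0, 0]
r2 m[φ0→X14] = [2, 6, 1, 6]
r2 m[φ0→X4] = [5, 5, 1, 1]
r2 m[φ1→X4] = [0, 4, 1, 0]
r2 m[φ1→X2] = [4, 0, 6, 1]
r2 m[φ2→X4] = [1, 4, 2, 1]
r2 m[φ2→X7] = [1, 2, 1, 2]
r2 m[φ3→X4] = [6, 0, 1, 0]
r2 m[φ3→X7] = [0, 1, 2, 3]
r2 m[φ4→X14] = [6, 0, 0, 0]
r2 m[φ4→X2] = [0, 0, 2, 7]
r2 m[φ5→X14] = [2, 0, 0, 0]
r2 m[φ5→X7] = [0, 0, 0, 2]
r2 m[φ6→X2] = [2, 2, 1, 0]
r2 m[φ6→X7] = [2, 0, 0, 1]
r2 m[φ7→X14] = [0, 0, 0, 7]
r2 m[φ7→X2] = [0, 1, 1, 0]
r2 m[X14→φ0] = [8, 0, 0, 7]
r2 m[X14→φ4] = [4, 6, 1, 13]
r2 m[X14→φ5] = [8, 6, 1, 13]
r2 m[X14→φ7] = [10, 6, 1, 6]
r2 m[X4→φ0] = [7, 8, 4, 1]
r2 m[X4→φ1] = [12, 9, 4, 2]
r2 m[X4→φ2] = [11, 9, 3, 1]
r2 m[X4→φ3] = [6, 13, 4, 2]
r2 m[X2→φ1] = [2, 3, 4, 7]
r2 m[X2→φ4] = [6, 3, 8, 1]
r2 m[X2→φ6] = [4, 1, 9, 8]
r2 m[X2→φ7] = [6, 2, 9, 8]
r2 m[X7→φ2] = [2, 1, 2, 6]
r2 m[X7→φ3] = [3, 2, 1, 5]
r2 m[X7→φ5] = [3, 3, 3, 6]
r2 m[X7→φ6] = [1, 3, 3, 7]
r3 m[φ0→X14] = [3, 10, 2, 7]
r3 m[φ0→X4] = [5, 5, 1, 1]
r3 m[φ1→X4] = [3, 6, 6, 3]
r3 m[φ1→X2] = [8, 2, 10, 3]
r3 m[φ2→X4] = [3, 5, 4, 3]
r3 m[φ2→X7] = [5, 3, 2, 5]
r3 m[φ3→X4] = [7, 3, 3, 3]
r3 m[φ3→X7] = [2, 5, 4, 5]
r3 m[φ4→X14] = [8, 3, 3, 6]
r3 m[φ4→X2] = [8, 1, 5, 9]
r3 m[φ5→X14] = [5, 3, 3, 3]
r3 m[φ5→X7] = [4, 1, 3, 5]
r3 m[φ6→X2] = [5, 6, 3, 3]
r3 m[φ6→X7] = [6, 4, 8, 3]
r3 m[φ7→X14] = [6, 5, 3, 9]
r3 m[φ7→X2] = [1, 2, 2, 2]
r3 m[X14→φ0] = [8, 0, 0, 7]
r3 m[X14→φ4] = [4, 6, 1, 13]
r3 m[X14→φ5] = [8, 6, 1, 13]
r3 m[X14→φ7] = [10, 6, 1, 6]
r3 m[X4→φ0] = [7, 8, 4, 1]
r3 m[X4→φ1] = [12, 9, 4, 2]
r3 m[X4→φ2] = [11, 9, 3, 1]
r3 m[X4→φ3] = [6, 13, 4, 2]
r3 m[X2→φ1] = [2, 3, 4, 7]
r3 m[X2→φ4] = [6, 3, 8, 1]
r3 m[X2→φ6] = [4, 1, 9, 8]
r3 m[X2→φ7] = [6, 2, 9, 8]
r3 m[X7→φ2] = [2, 1, 2, 6]
r3 m[X7→φ3] = [3, 2, 1, 5]
r3 m[X7→φ5] = [3, 3, 3, 6]
r3 m[X7→φ6] = [1, 3, 3, 7]
r4 m[φ0→X14] = [3, 10, 2, 7]
r4 m[φ0→X4] = [5, 5, 1, 1]
r4 m[φ1→X4] = [3, 6, 6, 3]
r4 m[φ1→X2] = [8, 2, 10, 3]
r4 m[φ2→X4] = [3, 5, 4, 3]
r4 m[φ2→X7] = [5, 3, 2, 5]
r4 m[φ3→X4] = [7, 3, 3, 3]
r4 m[φ3→X7] = [2, 5, 4, 5]
r4 m[φ4→X14] = [8, 3, 3, 6]
r4 m[φ4→X2] = [8, 1, 5, 9]
r4 m[φ5→X14] = [5, 3, 3, 3]
r4 m[φ5→X7] = [4, 1, 3, 5]
r4 m[φ6→X2] = [5, 6, 3, 3]
r4 m[φ6→X7] = [6, 4, 8, 3]
r4 m[φ7→X14] = [6, 5, 3, 9]
r4 m[φ7→X2] = [1, 2, 2, 2]
r4 m[X14→φ0] = [19, 11, 9, 18]
r4 m[X14→φ4] = [14, 18, 8, 19]
r4 m[X14→φ5] = [17, 18, 8, 22]
r4 m[X14→φ7] = [16, 16, 8, 16]
r4 m[X4→φ0] = [13, 14, 13, 9]
r4 m[X4→φ1] = [15, 13, 8, 7]
r4 m[X4→φ2] = [15, 14, 10, 7]
r4 m[X4→φ3] = [11, 16, 11, 7]
r4 m[X2→φ1] = [14, 9, 10, 14]
r4 m[X2→φ4] = [14, 10, 15, 8]
r4 m[X2→φ6] = [17, 5, 17, 14]
r4 m[X2→φ7] = [21, 9, 18, 15]
r4 m[X7→φ2] = [12, 10, 15, 13]
r4 m[X7→φ3] = [15, 8, 13, 13]
r4 m[X7→φ5] = [13, 12, 14, 13]
r4 m[X7→φ6] = [11, 9, 9, 15]
r5 m[φ0→X14] = [11, 18, 10, 15]
r5 m[φ0→X4] = [14, 14, 10, 10]
r5 m[φ1→X4] = [9, 18, 15, 9]
r5 m[φ1→X2] = [12, 7, 15, 8]
r5 m[φ2→X4] = [13, 14, 14, 12]
r5 m[φ2→X7] = [12, 9, 8, 12]
r5 m[φ3→X4] = [15, 15, 9, 15]
r5 m[φ3→X7] = [7, 12, 9, 10]
r5 m[φ4→X14] = [15, 10, 10, 14]
r5 m[φ4→X2] = [16, 8, 12, 16]
r5 m[φ5→X14] = [15, 12, 12, 13]
r5 m[φ5→X7] = [11, 8, 10, 12]
r5 m[φ6→X2] = [12, 12, 10, 9]
r5 m[φ6→X7] = [10, 8, 14, 7]
r5 m[φ7→X14] = [14, 12, 10, 16]
r5 m[φ7→X2] = [8, 9, 9, 9]
r5 m[X14→φ0] = [19, 11, 9, 18]
r5 m[X14→φ4] = [14, 18, 8, 19]
r5 m[X14→φ5] = [17, 18, 8, 22]
r5 m[X14→φ7] = [16, 16, 8, 16]
r5 m[X4→φ0] = [13, 14, 13, 9]
r5 m[X4→φ1] = [15, 13, 8, 7]
r5 m[X4→φ2] = [15, 14, 10, 7]
r5 m[X4→φ3] = [11, 16, 11, 7]
r5 m[X2→φ1] = [14, 9, 10, 14]
r5 m[X2→φ4] = [14, 10, 15, 8]
r5 m[X2→φ6] = [17, 5, 17, 14]
r5 m[X2→φ7] = [21, 9, 18, 15]
r5 m[X7→φ2] = [12, 10, 15, 13]
r5 m[X7→φ3] = [15, 8, 13, 13]
r5 m[X7→φ5] = [13, 12, 14, 13]
r5 m[X7→φ6] = [11, 9, 9, 15]
r6 m[φ0→X14] = [11, 18, 10, 15]
r6 m[φ0→X4] = [14, 14, 10, 10]
r6 m[φ1→X4] = [9, 18, 15, 9]
r6 m[φ1→X2] = [12, 7, 15, 8]
r6 m[φ2→X4] = [13, 14, 14, 12]
r6 m[φ2→X7] = [12, 9, 8, 12]
r6 m[φ3→X4] = [15, 15, 9, 15]
r6 m[φ3→X7] = [7, 12, 9, 10]
r6 m[φ4→X14] = [15, 10, 10, 14]
r6 m[φ4→X2] = [16, 8, 12, 16]
r6 m[φ5→X14] = [15, 12, 12, 13]
r6 m[φ5→X7] = [11, 8, 10, 12]
r6 m[φ6→X2] = [12, 12, 10, 9]
r6 m[φ6→X7] = [10, 8, 14, 7]
r6 m[φ7→X14] = [14, 12, 10, 16]
r6 m[φ7→X2] = [8, 9, 9, 9]
r6 m[X14→φ0] = [44, 34, 32, 43]
r6 m[X14→φ4] = [40, 42, 32, 44]
r6 m[X14→φ5] = [40, 40, 30, 45]
r6 m[X14→φ7] = [41, 40, 32, 42]
r6 m[X4→φ0] = [37, 47, 38, 36]
r6 m[X4→φ1] = [42, 43, 33, 37]
r6 m[X4→φ2] = [38, 47, 34, 34]
r6 m[X4→φ3] = [36, 46, 39, 31]
r6 m[X2→φ1] = [36, 29, 31, 34]
r6 m[X2→φ4] = [32, 28, 34, 26]
r6 m[X2→φ6] = [36, 24, 36, 33]
r6 m[X2→φ7] = [40, 27, 37, 33]
r6 m[X7→φ2] = [28, 28, 33, 29]
r6 m[X7→φ3] = [33, 25, 32, 31]
r6 m[X7→φ5] = [29, 29, 31, 29]
r6 m[X7→φ6] = [30, 29, 27, 34]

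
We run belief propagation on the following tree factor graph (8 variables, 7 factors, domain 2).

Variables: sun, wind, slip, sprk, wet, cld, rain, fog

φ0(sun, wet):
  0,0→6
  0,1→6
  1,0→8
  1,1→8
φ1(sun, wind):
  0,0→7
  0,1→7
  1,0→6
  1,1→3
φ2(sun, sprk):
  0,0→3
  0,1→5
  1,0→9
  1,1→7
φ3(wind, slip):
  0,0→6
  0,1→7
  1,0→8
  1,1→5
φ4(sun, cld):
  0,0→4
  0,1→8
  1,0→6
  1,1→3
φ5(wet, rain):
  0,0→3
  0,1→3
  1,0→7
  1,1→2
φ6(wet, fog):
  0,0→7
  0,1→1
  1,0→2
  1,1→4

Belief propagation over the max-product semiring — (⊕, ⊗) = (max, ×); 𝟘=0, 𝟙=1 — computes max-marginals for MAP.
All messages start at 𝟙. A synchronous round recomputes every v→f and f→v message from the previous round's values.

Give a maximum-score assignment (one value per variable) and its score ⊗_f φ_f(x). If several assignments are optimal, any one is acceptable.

assignment: (sun=1, wind=0, slip=1, sprk=0, wet=1, cld=0, rain=0, fog=1); score = 508032

init: all messages = 𝟙 over 2 values
r1 m[φ0→sun] = [6, 8]
r1 m[φ0→wet] = [8, 8]
r1 m[φ1→sun] = [7, 6]
r1 m[φ1→wind] = [7, 7]
r1 m[φ2→sun] = [5, 9]
r1 m[φ2→sprk] = [9, 7]
r1 m[φ3→wind] = [7, 8]
r1 m[φ3→slip] = [8, 7]
r1 m[φ4→sun] = [8, 6]
r1 m[φ4→cld] = [6, 8]
r1 m[φ5→wet] = [3, 7]
r1 m[φ5→rain] = [7, 3]
r1 m[φ6→wet] = [7, 4]
r1 m[φ6→fog] = [7, 4]
r1 m[sun→φ0] = [1, 1]
r1 m[sun→φ1] = [1, 1]
r1 m[sun→φ2] = [1, 1]
r1 m[sun→φ4] = [1, 1]
r1 m[wind→φ1] = [1, 1]
r1 m[wind→φ3] = [1, 1]
r1 m[slip→φ3] = [1, 1]
r1 m[sprk→φ2] = [1, 1]
r1 m[wet→φ0] = [1, 1]
r1 m[wet→φ5] = [1, 1]
r1 m[wet→φ6] = [1, 1]
r1 m[cld→φ4] = [1, 1]
r1 m[rain→φ5] = [1, 1]
r1 m[fog→φ6] = [1, 1]
r2 m[φ0→sun] = [6, 8]
r2 m[φ0→wet] = [8, 8]
r2 m[φ1→sun] = [7, 6]
r2 m[φ1→wind] = [7, 7]
r2 m[φ2→sun] = [5, 9]
r2 m[φ2→sprk] = [9, 7]
r2 m[φ3→wind] = [7, 8]
r2 m[φ3→slip] = [8, 7]
r2 m[φ4→sun] = [8, 6]
r2 m[φ4→cld] = [6, 8]
r2 m[φ5→wet] = [3, 7]
r2 m[φ5→rain] = [7, 3]
r2 m[φ6→wet] = [7, 4]
r2 m[φ6→fog] = [7, 4]
r2 m[sun→φ0] = [280, 324]
r2 m[sun→φ1] = [240, 432]
r2 m[sun→φ2] = [336, 288]
r2 m[sun→φ4] = [210, 432]
r2 m[wind→φ1] = [7, 8]
r2 m[wind→φ3] = [7, 7]
r2 m[slip→φ3] = [1, 1]
r2 m[sprk→φ2] = [1, 1]
r2 m[wet→φ0] = [21, 28]
r2 m[wet→φ5] = [56, 32]
r2 m[wet→φ6] = [24, 56]
r2 m[cld→φ4] = [1, 1]
r2 m[rain→φ5] = [1, 1]
r2 m[fog→φ6] = [1, 1]
r3 m[φ0→sun] = [168, 224]
r3 m[φ0→wet] = [2592, 2592]
r3 m[φ1→sun] = [56, 42]
r3 m[φ1→wind] = [2592, 1680]
r3 m[φ2→sun] = [5, 9]
r3 m[φ2→sprk] = [2592, 2016]
r3 m[φ3→wind] = [7, 8]
r3 m[φ3→slip] = [56, 49]
r3 m[φ4→sun] = [8, 6]
r3 m[φ4→cld] = [2592, 1680]
r3 m[φ5→wet] = [3, 7]
r3 m[φ5→rain] = [224, 168]
r3 m[φ6→wet] = [7, 4]
r3 m[φ6→fog] = [168, 224]
r3 m[sun→φ0] = [280, 324]
r3 m[sun→φ1] = [240, 432]
r3 m[sun→φ2] = [336, 288]
r3 m[sun→φ4] = [210, 432]
r3 m[wind→φ1] = [7, 8]
r3 m[wind→φ3] = [7, 7]
r3 m[slip→φ3] = [1, 1]
r3 m[sprk→φ2] = [1, 1]
r3 m[wet→φ0] = [21, 28]
r3 m[wet→φ5] = [56, 32]
r3 m[wet→φ6] = [24, 56]
r3 m[cld→φ4] = [1, 1]
r3 m[rain→φ5] = [1, 1]
r3 m[fog→φ6] = [1, 1]
r4 m[φ0→sun] = [168, 224]
r4 m[φ0→wet] = [2592, 2592]
r4 m[φ1→sun] = [56, 42]
r4 m[φ1→wind] = [2592, 1680]
r4 m[φ2→sun] = [5, 9]
r4 m[φ2→sprk] = [2592, 2016]
r4 m[φ3→wind] = [7, 8]
r4 m[φ3→slip] = [56, 49]
r4 m[φ4→sun] = [8, 6]
r4 m[φ4→cld] = [2592, 1680]
r4 m[φ5→wet] = [3, 7]
r4 m[φ5→rain] = [224, 168]
r4 m[φ6→wet] = [7, 4]
r4 m[φ6→fog] = [168, 224]
r4 m[sun→φ0] = [2240, 2268]
r4 m[sun→φ1] = [6720, 12096]
r4 m[sun→φ2] = [75264, 56448]
r4 m[sun→φ4] = [47040, 84672]
r4 m[wind→φ1] = [7, 8]
r4 m[wind→φ3] = [2592, 1680]
r4 m[slip→φ3] = [1, 1]
r4 m[sprk→φ2] = [1, 1]
r4 m[wet→φ0] = [21, 28]
r4 m[wet→φ5] = [18144, 10368]
r4 m[wet→φ6] = [7776, 18144]
r4 m[cld→φ4] = [1, 1]
r4 m[rain→φ5] = [1, 1]
r4 m[fog→φ6] = [1, 1]
r5 m[φ0→sun] = [168, 224]
r5 m[φ0→wet] = [18144, 18144]
r5 m[φ1→sun] = [56, 42]
r5 m[φ1→wind] = [72576, 47040]
r5 m[φ2→sun] = [5, 9]
r5 m[φ2→sprk] = [508032, 395136]
r5 m[φ3→wind] = [7, 8]
r5 m[φ3→slip] = [15552, 18144]
r5 m[φ4→sun] = [8, 6]
r5 m[φ4→cld] = [508032, 376320]
r5 m[φ5→wet] = [3, 7]
r5 m[φ5→rain] = [72576, 54432]
r5 m[φ6→wet] = [7, 4]
r5 m[φ6→fog] = [54432, 72576]
r5 m[sun→φ0] = [2240, 2268]
r5 m[sun→φ1] = [6720, 12096]
r5 m[sun→φ2] = [75264, 56448]
r5 m[sun→φ4] = [47040, 84672]
r5 m[wind→φ1] = [7, 8]
r5 m[wind→φ3] = [2592, 1680]
r5 m[slip→φ3] = [1, 1]
r5 m[sprk→φ2] = [1, 1]
r5 m[wet→φ0] = [21, 28]
r5 m[wet→φ5] = [18144, 10368]
r5 m[wet→φ6] = [7776, 18144]
r5 m[cld→φ4] = [1, 1]
r5 m[rain→φ5] = [1, 1]
r5 m[fog→φ6] = [1, 1]
r6 m[φ0→sun] = [168, 224]
r6 m[φ0→wet] = [18144, 18144]
r6 m[φ1→sun] = [56, 42]
r6 m[φ1→wind] = [72576, 47040]
r6 m[φ2→sun] = [5, 9]
r6 m[φ2→sprk] = [508032, 395136]
r6 m[φ3→wind] = [7, 8]
r6 m[φ3→slip] = [15552, 18144]
r6 m[φ4→sun] = [8, 6]
r6 m[φ4→cld] = [508032, 376320]
r6 m[φ5→wet] = [3, 7]
r6 m[φ5→rain] = [72576, 54432]
r6 m[φ6→wet] = [7, 4]
r6 m[φ6→fog] = [54432, 72576]
r6 m[sun→φ0] = [2240, 2268]
r6 m[sun→φ1] = [6720, 12096]
r6 m[sun→φ2] = [75264, 56448]
r6 m[sun→φ4] = [47040, 84672]
r6 m[wind→φ1] = [7, 8]
r6 m[wind→φ3] = [72576, 47040]
r6 m[slip→φ3] = [1, 1]
r6 m[sprk→φ2] = [1, 1]
r6 m[wet→φ0] = [21, 28]
r6 m[wet→φ5] = [127008, 72576]
r6 m[wet→φ6] = [54432, 127008]
r6 m[cld→φ4] = [1, 1]
r6 m[rain→φ5] = [1, 1]
r6 m[fog→φ6] = [1, 1]
r7 m[φ0→sun] = [168, 224]
r7 m[φ0→wet] = [18144, 18144]
r7 m[φ1→sun] = [56, 42]
r7 m[φ1→wind] = [72576, 47040]
r7 m[φ2→sun] = [5, 9]
r7 m[φ2→sprk] = [508032, 395136]
r7 m[φ3→wind] = [7, 8]
r7 m[φ3→slip] = [435456, 508032]
r7 m[φ4→sun] = [8, 6]
r7 m[φ4→cld] = [508032, 376320]
r7 m[φ5→wet] = [3, 7]
r7 m[φ5→rain] = [508032, 381024]
r7 m[φ6→wet] = [7, 4]
r7 m[φ6→fog] = [381024, 508032]
r7 m[sun→φ0] = [2240, 2268]
r7 m[sun→φ1] = [6720, 12096]
r7 m[sun→φ2] = [75264, 56448]
r7 m[sun→φ4] = [47040, 84672]
r7 m[wind→φ1] = [7, 8]
r7 m[wind→φ3] = [72576, 47040]
r7 m[slip→φ3] = [1, 1]
r7 m[sprk→φ2] = [1, 1]
r7 m[wet→φ0] = [21, 28]
r7 m[wet→φ5] = [127008, 72576]
r7 m[wet→φ6] = [54432, 127008]
r7 m[cld→φ4] = [1, 1]
r7 m[rain→φ5] = [1, 1]
r7 m[fog→φ6] = [1, 1]
r8 m[φ0→sun] = [168, 224]
r8 m[φ0→wet] = [18144, 18144]
r8 m[φ1→sun] = [56, 42]
r8 m[φ1→wind] = [72576, 47040]
r8 m[φ2→sun] = [5, 9]
r8 m[φ2→sprk] = [508032, 395136]
r8 m[φ3→wind] = [7, 8]
r8 m[φ3→slip] = [435456, 508032]
r8 m[φ4→sun] = [8, 6]
r8 m[φ4→cld] = [508032, 376320]
r8 m[φ5→wet] = [3, 7]
r8 m[φ5→rain] = [508032, 381024]
r8 m[φ6→wet] = [7, 4]
r8 m[φ6→fog] = [381024, 508032]
r8 m[sun→φ0] = [2240, 2268]
r8 m[sun→φ1] = [6720, 12096]
r8 m[sun→φ2] = [75264, 56448]
r8 m[sun→φ4] = [47040, 84672]
r8 m[wind→φ1] = [7, 8]
r8 m[wind→φ3] = [72576, 47040]
r8 m[slip→φ3] = [1, 1]
r8 m[sprk→φ2] = [1, 1]
r8 m[wet→φ0] = [21, 28]
r8 m[wet→φ5] = [127008, 72576]
r8 m[wet→φ6] = [54432, 127008]
r8 m[cld→φ4] = [1, 1]
r8 m[rain→φ5] = [1, 1]
r8 m[fog→φ6] = [1, 1]
fixed point reached at round 8
traceback from sun: (sun=1, wind=0, slip=1, sprk=0, wet=1, cld=0, rain=0, fog=1), score=508032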